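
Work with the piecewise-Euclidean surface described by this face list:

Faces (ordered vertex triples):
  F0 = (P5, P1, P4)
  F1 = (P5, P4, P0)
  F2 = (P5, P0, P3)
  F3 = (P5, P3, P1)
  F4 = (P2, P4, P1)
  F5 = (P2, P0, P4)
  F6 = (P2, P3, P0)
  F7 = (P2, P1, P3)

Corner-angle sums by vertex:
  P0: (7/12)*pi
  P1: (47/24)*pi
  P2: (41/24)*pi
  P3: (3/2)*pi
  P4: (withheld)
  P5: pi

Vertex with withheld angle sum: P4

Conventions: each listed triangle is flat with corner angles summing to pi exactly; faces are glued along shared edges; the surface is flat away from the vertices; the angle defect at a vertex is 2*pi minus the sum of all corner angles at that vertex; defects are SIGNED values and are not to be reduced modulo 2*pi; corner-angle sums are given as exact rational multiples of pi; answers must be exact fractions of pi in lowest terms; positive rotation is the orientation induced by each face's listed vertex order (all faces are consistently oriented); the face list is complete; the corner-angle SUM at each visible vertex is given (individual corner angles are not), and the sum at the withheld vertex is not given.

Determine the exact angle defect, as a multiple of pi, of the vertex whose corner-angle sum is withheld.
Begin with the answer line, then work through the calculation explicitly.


Answer: defect(P4) = (3/4)*pi

V = 6, E = 12, F = 8; chi = V - E + F = 2
Gauss-Bonnet: total defect = 2*pi*chi = 4*pi; visible defects sum to (13/4)*pi


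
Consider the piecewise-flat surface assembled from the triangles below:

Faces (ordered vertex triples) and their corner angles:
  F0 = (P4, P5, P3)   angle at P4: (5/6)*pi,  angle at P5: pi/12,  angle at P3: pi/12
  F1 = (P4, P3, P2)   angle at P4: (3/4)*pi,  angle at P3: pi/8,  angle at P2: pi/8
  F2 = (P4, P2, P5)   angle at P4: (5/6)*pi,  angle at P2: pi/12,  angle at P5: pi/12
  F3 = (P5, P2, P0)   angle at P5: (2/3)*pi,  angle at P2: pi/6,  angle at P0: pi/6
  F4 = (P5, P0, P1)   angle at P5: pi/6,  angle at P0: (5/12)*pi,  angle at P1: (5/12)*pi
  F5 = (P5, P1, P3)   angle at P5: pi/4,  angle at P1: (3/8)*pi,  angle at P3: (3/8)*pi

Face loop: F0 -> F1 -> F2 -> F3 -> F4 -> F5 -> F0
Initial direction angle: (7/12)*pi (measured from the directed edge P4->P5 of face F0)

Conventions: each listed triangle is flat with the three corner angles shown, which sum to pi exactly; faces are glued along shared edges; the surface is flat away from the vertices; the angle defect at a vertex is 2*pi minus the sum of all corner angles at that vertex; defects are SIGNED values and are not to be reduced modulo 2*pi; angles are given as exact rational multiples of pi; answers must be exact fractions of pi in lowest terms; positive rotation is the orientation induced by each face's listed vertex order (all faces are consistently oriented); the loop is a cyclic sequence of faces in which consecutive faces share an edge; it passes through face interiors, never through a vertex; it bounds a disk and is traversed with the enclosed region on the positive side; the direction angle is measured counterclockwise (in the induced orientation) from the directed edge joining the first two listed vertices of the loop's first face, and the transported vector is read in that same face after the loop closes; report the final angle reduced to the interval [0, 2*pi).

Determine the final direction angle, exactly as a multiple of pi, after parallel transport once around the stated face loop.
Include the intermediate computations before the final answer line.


enclosed vertex P4: corner angles sum to (29/12)*pi, defect = 2*pi - (29/12)*pi = (-5/12)*pi
enclosed vertex P5: corner angles sum to (5/4)*pi, defect = 2*pi - (5/4)*pi = (3/4)*pi
transport around the loop rotates by the sum of enclosed defects; add to the initial angle mod 2*pi
final angle = (7/12)*pi + pi/3 = (11/12)*pi (mod 2*pi)

Answer: final direction angle = (11/12)*pi


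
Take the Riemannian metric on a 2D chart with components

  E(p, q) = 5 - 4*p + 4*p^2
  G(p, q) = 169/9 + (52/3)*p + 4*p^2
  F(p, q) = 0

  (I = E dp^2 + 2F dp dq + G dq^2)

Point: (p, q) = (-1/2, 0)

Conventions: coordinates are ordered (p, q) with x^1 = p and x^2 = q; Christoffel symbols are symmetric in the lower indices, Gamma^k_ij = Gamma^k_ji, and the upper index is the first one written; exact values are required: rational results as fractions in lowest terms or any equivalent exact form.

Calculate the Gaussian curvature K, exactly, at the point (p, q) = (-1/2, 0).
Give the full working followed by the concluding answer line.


E = 8, F = 0, G = 100/9, EG - F^2 = 800/9 at the point
E_p = -8, E_q = 0, F_p = 0, F_q = 0, G_p = 40/3, G_q = 0
E_qq = 0, F_pq = 0, G_pp = 8
Evaluate Brioschi's two determinant matrices M1, M2 and divide by (EG - F^2)^2.
M1 = [[-E_qq/2 + F_pq - G_pp/2, E_p/2, F_p - E_q/2], [F_q - G_p/2, E, F], [G_q/2, F, G]] = [[-4, -4, 0], [-20/3, 8, 0], [0, 0, 100/9]]; det M1 = -17600/27
M2 = [[0, E_q/2, G_p/2], [E_q/2, E, F], [G_p/2, F, G]] = [[0, 0, 20/3], [0, 8, 0], [20/3, 0, 100/9]]; det M2 = -3200/9
det M1 - det M2 = -8000/27; K = -8000/27 / (800/9)^2 = -3/80

Answer: K = -3/80


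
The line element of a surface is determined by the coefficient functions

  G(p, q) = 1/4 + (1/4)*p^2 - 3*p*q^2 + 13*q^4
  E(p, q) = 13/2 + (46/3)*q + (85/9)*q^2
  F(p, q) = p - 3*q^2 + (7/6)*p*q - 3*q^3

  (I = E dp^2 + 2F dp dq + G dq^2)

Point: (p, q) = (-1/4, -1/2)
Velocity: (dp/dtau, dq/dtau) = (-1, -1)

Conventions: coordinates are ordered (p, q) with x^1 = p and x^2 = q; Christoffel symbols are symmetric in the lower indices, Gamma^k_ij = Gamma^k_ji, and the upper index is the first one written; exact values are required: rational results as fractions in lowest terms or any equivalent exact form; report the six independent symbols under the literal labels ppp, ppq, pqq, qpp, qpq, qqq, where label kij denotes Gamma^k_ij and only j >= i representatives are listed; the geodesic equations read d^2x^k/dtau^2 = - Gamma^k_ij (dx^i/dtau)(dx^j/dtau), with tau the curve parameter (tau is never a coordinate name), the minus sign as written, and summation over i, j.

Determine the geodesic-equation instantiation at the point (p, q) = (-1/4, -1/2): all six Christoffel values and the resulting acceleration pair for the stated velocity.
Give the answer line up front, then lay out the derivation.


Answer: Gamma_ppp = -598/633, Gamma_ppq = 8103/2954, Gamma_pqq = -5559/11816, Gamma_qpp = -4472/1899, Gamma_qpq = 3070/4431, Gamma_qqq = -8987/2954; accelerations (d^2p/dtau^2, d^2q/dtau^2) = (-144307/35448, 106651/26586)

E = 43/36, F = -23/48, G = 81/64 at the point
E_p = 0, E_q = 53/9, F_p = 5/12, F_q = 11/24, G_p = -7/8, G_q = -29/4
EG - F^2 = 1477/1152;  g^inv = (1152/1477) * [[81/64, 23/48], [23/48, 43/36]]
first-kind symbols [ij,l] = (1/2)(d_i g_jl + d_j g_il - d_l g_ij): [pp,p] = E_p/2 = 0, [pp,q] = F_p - E_q/2 = -91/36, [pq,p] = E_q/2 = 53/18, [pq,q] = G_p/2 = -7/16, [qq,p] = F_q - G_p/2 = 43/48, [qq,q] = G_q/2 = -29/8
Gamma^p_ij = (G*[ij,p] - F*[ij,q])/(EG - F^2), Gamma^q_ij = (E*[ij,q] - F*[ij,p])/(EG - F^2)
Gamma_ppp = -598/633, Gamma_ppq = 8103/2954, Gamma_pqq = -5559/11816, Gamma_qpp = -4472/1899, Gamma_qpq = 3070/4431, Gamma_qqq = -8987/2954
d^2p/dtau^2 = -(Gamma_ppp*(-1)^2 + 2*Gamma_ppq*(-1)*(-1) + Gamma_pqq*(-1)^2) = -144307/35448
d^2q/dtau^2 = -(Gamma_qpp*(-1)^2 + 2*Gamma_qpq*(-1)*(-1) + Gamma_qqq*(-1)^2) = 106651/26586


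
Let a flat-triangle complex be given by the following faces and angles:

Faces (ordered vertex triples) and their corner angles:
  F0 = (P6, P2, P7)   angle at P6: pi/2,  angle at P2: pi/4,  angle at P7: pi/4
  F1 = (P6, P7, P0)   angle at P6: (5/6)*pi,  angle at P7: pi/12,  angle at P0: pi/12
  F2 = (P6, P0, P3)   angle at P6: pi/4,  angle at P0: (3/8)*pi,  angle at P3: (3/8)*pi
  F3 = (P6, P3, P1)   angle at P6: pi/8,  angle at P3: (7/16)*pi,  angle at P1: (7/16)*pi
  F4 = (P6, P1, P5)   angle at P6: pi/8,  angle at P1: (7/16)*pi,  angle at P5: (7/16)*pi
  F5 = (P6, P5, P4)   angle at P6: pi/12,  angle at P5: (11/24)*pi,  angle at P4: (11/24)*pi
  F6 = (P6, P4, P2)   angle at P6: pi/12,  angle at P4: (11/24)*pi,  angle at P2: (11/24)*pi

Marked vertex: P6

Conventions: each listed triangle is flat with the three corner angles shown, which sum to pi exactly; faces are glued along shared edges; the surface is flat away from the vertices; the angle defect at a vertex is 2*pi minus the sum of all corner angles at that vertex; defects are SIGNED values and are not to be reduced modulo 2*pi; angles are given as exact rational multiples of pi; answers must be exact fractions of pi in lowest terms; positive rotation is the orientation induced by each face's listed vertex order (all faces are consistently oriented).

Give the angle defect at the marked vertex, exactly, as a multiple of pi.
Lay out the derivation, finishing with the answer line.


Sum of corner angles at P6: 2*pi
defect = 2*pi - 2*pi

Answer: defect(P6) = 0


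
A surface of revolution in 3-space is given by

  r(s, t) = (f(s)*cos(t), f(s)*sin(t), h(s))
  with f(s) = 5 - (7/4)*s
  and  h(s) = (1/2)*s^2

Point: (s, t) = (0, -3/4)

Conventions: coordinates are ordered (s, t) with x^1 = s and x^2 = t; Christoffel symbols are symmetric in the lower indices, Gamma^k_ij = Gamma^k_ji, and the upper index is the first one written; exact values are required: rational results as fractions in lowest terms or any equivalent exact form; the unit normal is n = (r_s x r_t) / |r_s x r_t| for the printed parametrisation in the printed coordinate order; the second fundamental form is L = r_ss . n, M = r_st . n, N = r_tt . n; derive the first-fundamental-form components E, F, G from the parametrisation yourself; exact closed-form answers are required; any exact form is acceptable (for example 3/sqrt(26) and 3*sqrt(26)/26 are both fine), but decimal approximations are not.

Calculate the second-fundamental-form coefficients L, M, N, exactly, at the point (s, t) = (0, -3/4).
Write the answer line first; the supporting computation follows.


Answer: L = -1, M = 0, N = 0

f = 5, f' = -7/4, f'' = 0, h' = 0, h'' = 1
E = 49/16, F = 0, G = 25; answer radicand W^2 = 49/16
unnormalised second-form numerators: l = -7/4, m = 0, n = 0; L = l/sqrt(49/16), and similarly M = m/sqrt(W^2), N = n/sqrt(W^2)


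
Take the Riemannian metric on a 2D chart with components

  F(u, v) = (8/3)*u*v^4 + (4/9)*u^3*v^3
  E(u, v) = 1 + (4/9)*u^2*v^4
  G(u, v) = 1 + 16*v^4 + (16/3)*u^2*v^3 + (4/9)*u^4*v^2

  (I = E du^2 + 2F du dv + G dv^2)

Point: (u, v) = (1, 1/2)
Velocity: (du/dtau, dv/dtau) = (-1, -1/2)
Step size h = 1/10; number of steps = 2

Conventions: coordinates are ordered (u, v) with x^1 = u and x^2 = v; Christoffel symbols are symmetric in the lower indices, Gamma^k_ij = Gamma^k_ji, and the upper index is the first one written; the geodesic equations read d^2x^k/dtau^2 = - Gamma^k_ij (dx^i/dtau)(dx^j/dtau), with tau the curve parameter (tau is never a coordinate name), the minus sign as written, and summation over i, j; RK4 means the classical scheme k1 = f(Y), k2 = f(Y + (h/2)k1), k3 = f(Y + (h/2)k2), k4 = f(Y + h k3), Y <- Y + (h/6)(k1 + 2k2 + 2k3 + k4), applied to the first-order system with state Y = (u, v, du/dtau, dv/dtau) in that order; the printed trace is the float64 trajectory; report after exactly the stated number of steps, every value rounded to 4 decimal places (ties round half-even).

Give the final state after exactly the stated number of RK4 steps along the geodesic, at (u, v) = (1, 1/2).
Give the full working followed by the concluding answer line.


f(Y) = (du/dtau, dv/dtau, -Gamma^u_ij Y'^i Y'^j, -Gamma^v_ij Y'^i Y'^j) with the Gammas evaluated at the stage position; h = 0.100000; intermediate values shown to 6 dp
step 0: u = 1.0000, v = 0.5000, du/dtau = -1.0000, dv/dtau = -0.5000
step 1:
  k1: at (u, v) = (1.000000, 0.500000), (du/dtau, dv/dtau) = (-1.000000, -0.500000); Gamma_uuu = 0.009901, Gamma_uuv = 0.039604, Gamma_uvv = 0.277228, Gamma_vuu = 0.079208, Gamma_vuv = 0.316832, Gamma_vvv = 2.217822; k1 = (-1.000000, -0.500000, -0.118812, -0.950495)
  k2: at (u, v) = (0.950000, 0.475000), (du/dtau, dv/dtau) = (-1.005941, -0.547525); Gamma_uuu = 0.008836, Gamma_uuv = 0.035345, Gamma_uvv = 0.258578, Gamma_vuu = 0.073481, Gamma_vuv = 0.293923, Gamma_vvv = 2.150281; k2 = (-1.005941, -0.547525, -0.125394, -1.042747)
  k3: at (u, v) = (0.949703, 0.472624), (du/dtau, dv/dtau) = (-1.006270, -0.552137); Gamma_uuu = 0.008750, Gamma_uuv = 0.035165, Gamma_uvv = 0.257493, Gamma_vuu = 0.072862, Gamma_vuv = 0.292823, Gamma_vvv = 2.144193; k3 = (-1.006270, -0.552137, -0.126433, -1.052833)
  k4: at (u, v) = (0.899373, 0.444786), (du/dtau, dv/dtau) = (-1.012643, -0.605283); Gamma_uuu = 0.007531, Gamma_uuv = 0.030455, Gamma_uvv = 0.233964, Gamma_vuu = 0.065467, Gamma_vuv = 0.264755, Gamma_vvv = 2.033933; k4 = (-1.012643, -0.605283, -0.130773, -1.136857)
  Y <- Y + (h/6)(k1 + 2k2 + 2k3 + k4): u = 0.8994, v = 0.4449, du/dtau = -1.0126, dv/dtau = -0.6046
step 2:
  k1: at (u, v) = (0.899382, 0.444923), (du/dtau, dv/dtau) = (-1.012554, -0.604642); Gamma_uuu = 0.007536, Gamma_uuv = 0.030466, Gamma_uvv = 0.234040, Gamma_vuu = 0.065506, Gamma_vuv = 0.264833, Gamma_vvv = 2.034439; k1 = (-1.012554, -0.604642, -0.130594, -1.135215)
  k2: at (u, v) = (0.848755, 0.414691), (du/dtau, dv/dtau) = (-1.019084, -0.661403); Gamma_uuu = 0.006210, Gamma_uuv = 0.025422, Gamma_uvv = 0.205728, Gamma_vuu = 0.056614, Gamma_vuv = 0.231743, Gamma_vvv = 1.875393; k2 = (-1.019084, -0.661403, -0.130716, -1.191593)
  k3: at (u, v) = (0.848428, 0.411853), (du/dtau, dv/dtau) = (-1.019090, -0.664222); Gamma_uuu = 0.006106, Gamma_uuv = 0.025157, Gamma_uvv = 0.203821, Gamma_vuu = 0.055760, Gamma_vuv = 0.229733, Gamma_vvv = 1.861281; k3 = (-1.019090, -0.664222, -0.130323, -1.190102)
  k4: at (u, v) = (0.797473, 0.378501), (du/dtau, dv/dtau) = (-1.025586, -0.723652); Gamma_uuu = 0.004712, Gamma_uuv = 0.019855, Gamma_uvv = 0.170302, Gamma_vuu = 0.045379, Gamma_vuv = 0.191218, Gamma_vvv = 1.640122; k4 = (-1.025586, -0.723652, -0.123610, -1.190449)
  Y <- Y + (h/6)(k1 + 2k2 + 2k3 + k4): u = 0.7975, v = 0.3786, du/dtau = -1.0255, dv/dtau = -0.7228

Answer: u = 0.7975, v = 0.3786, du/dtau = -1.0255, dv/dtau = -0.7228


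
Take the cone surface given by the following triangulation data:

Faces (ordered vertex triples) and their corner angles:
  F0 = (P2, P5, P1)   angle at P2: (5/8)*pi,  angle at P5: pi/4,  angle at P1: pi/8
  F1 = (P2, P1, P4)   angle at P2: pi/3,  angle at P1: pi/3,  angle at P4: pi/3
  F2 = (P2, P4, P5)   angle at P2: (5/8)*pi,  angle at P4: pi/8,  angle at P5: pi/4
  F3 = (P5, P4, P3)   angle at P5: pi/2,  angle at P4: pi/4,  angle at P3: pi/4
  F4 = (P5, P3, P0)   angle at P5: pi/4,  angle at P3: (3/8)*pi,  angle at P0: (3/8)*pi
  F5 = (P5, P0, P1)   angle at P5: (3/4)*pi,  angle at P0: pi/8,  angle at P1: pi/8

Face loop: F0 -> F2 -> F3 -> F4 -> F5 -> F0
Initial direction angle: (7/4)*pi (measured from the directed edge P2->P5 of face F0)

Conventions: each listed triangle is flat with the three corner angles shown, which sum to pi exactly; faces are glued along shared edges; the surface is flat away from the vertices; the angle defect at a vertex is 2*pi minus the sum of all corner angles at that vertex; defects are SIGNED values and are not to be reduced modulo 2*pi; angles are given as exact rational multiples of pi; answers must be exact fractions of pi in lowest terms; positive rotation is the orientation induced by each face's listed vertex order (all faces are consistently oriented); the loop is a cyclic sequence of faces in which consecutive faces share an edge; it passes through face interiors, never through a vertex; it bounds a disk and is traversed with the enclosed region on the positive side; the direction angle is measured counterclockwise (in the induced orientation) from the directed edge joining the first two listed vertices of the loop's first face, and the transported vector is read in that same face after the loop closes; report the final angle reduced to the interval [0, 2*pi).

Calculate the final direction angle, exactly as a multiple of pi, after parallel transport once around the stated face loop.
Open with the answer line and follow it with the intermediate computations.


Answer: final direction angle = (7/4)*pi

enclosed vertex P5: corner angles sum to 2*pi, defect = 2*pi - 2*pi = 0
by Gauss-Bonnet the loop rotates the vector by the enclosed defect sum (positive orientation, mod 2*pi)
final angle = (7/4)*pi + 0 = (7/4)*pi (mod 2*pi)


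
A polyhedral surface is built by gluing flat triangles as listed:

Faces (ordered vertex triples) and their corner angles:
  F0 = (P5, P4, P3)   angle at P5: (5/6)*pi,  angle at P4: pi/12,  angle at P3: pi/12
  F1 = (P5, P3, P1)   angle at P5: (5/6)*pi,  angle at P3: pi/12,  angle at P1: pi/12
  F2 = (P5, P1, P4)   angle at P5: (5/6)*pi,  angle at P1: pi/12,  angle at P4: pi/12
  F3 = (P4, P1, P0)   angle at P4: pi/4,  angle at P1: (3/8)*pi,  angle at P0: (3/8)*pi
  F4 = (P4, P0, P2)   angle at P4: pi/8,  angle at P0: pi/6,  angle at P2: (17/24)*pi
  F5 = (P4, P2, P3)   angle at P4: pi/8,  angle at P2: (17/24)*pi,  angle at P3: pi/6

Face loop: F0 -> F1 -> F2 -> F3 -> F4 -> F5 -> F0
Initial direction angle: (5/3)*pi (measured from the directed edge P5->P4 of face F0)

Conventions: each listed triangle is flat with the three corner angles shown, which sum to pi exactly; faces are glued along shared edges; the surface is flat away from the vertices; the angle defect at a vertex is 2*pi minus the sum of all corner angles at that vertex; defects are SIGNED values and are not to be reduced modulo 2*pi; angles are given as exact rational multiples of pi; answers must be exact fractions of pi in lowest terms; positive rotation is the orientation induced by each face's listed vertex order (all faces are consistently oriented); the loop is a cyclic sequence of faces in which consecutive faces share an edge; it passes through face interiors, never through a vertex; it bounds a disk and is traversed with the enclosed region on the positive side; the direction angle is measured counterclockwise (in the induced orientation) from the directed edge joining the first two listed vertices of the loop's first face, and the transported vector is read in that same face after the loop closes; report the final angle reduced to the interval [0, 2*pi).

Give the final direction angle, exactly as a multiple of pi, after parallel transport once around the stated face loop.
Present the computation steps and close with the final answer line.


enclosed vertex P4: corner angles sum to (2/3)*pi, defect = 2*pi - (2/3)*pi = (4/3)*pi
enclosed vertex P5: corner angles sum to (5/2)*pi, defect = 2*pi - (5/2)*pi = -pi/2
summing the enclosed defects onto the initial angle, mod 2*pi in the induced orientation:
final angle = (5/3)*pi + (5/6)*pi = pi/2 (mod 2*pi)

Answer: final direction angle = pi/2


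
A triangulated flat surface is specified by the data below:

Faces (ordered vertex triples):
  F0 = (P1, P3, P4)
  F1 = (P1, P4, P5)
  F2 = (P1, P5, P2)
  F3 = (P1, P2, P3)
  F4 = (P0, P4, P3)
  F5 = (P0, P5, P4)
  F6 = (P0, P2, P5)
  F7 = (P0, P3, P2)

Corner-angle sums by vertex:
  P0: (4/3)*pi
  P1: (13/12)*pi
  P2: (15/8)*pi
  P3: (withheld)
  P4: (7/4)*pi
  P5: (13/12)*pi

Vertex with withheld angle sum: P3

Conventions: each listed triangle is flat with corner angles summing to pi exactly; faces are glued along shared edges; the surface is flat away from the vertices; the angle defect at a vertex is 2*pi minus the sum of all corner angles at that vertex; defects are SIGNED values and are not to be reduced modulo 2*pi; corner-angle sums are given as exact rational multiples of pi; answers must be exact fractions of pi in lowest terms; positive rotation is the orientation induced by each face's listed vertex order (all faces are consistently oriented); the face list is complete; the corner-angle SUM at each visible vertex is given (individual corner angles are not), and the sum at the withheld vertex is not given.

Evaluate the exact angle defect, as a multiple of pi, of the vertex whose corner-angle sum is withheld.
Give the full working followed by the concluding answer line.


V = 6, E = 12, F = 8; chi = V - E + F = 2
Gauss-Bonnet: total defect = 2*pi*chi = 4*pi; visible defects sum to (23/8)*pi

Answer: defect(P3) = (9/8)*pi


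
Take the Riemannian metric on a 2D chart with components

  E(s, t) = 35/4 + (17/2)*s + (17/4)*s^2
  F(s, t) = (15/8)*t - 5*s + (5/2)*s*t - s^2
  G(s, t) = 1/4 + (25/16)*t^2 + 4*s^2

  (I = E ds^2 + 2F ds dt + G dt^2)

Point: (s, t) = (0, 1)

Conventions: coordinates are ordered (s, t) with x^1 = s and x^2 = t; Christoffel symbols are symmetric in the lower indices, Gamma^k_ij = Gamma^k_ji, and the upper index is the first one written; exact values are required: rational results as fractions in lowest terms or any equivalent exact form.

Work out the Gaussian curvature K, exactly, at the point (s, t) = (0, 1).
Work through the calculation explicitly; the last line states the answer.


E = 35/4, F = 15/8, G = 29/16, EG - F^2 = 395/32 at the point
E_s = 17/2, E_t = 0, F_s = -5/2, F_t = 15/8, G_s = 0, G_t = 25/8
E_tt = 0, F_st = 5/2, G_ss = 8
Using the Brioschi determinant formula for K from the metric derivatives:
M1 = [[-E_tt/2 + F_st - G_ss/2, E_s/2, F_s - E_t/2], [F_t - G_s/2, E, F], [G_t/2, F, G]] = [[-3/2, 17/4, -5/2], [15/8, 35/4, 15/8], [25/16, 15/8, 29/16]]; det M1 = 625/128
M2 = [[0, E_t/2, G_s/2], [E_t/2, E, F], [G_s/2, F, G]] = [[0, 0, 0], [0, 35/4, 15/8], [0, 15/8, 29/16]]; det M2 = 0
det M1 - det M2 = 625/128; K = 625/128 / (395/32)^2 = 200/6241

Answer: K = 200/6241


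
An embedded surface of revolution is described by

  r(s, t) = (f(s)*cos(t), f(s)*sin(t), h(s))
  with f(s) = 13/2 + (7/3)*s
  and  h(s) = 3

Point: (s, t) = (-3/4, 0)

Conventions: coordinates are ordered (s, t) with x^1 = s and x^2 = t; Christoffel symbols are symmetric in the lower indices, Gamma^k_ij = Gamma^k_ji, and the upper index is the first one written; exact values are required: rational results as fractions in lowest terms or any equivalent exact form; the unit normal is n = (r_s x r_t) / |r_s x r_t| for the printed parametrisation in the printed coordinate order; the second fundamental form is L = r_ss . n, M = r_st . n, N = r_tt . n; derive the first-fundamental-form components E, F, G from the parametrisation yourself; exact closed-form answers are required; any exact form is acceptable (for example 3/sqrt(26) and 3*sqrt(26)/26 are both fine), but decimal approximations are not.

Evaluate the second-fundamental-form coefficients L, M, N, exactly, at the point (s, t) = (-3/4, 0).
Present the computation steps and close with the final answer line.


f = 19/4, f' = 7/3, f'' = 0, h' = 0, h'' = 0
E = 49/9, F = 0, G = 361/16; answer radicand W^2 = 49/9
unnormalised second-form numerators: l = 0, m = 0, n = 0; L = l/sqrt(49/9), and similarly M = m/sqrt(W^2), N = n/sqrt(W^2)

Answer: L = 0, M = 0, N = 0


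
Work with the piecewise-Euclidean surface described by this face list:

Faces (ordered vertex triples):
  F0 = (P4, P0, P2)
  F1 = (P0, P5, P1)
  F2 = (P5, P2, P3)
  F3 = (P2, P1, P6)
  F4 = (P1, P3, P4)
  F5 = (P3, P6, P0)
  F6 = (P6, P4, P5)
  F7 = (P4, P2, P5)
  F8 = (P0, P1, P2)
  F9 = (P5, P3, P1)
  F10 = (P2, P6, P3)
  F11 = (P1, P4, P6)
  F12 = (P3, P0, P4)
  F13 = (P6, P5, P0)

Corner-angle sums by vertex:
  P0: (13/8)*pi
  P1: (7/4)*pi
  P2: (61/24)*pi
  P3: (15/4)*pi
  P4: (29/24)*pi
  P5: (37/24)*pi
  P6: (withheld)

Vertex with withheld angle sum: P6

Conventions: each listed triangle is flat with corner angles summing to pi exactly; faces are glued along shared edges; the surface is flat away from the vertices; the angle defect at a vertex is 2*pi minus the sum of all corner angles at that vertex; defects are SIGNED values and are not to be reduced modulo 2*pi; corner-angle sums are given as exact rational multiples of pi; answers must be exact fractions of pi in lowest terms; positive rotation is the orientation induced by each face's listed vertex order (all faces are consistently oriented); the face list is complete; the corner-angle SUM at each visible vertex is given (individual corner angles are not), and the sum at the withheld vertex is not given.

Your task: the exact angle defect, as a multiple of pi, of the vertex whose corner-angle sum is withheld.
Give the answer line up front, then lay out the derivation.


Answer: defect(P6) = (5/12)*pi

V = 7, E = 21, F = 14; chi = V - E + F = 0
Gauss-Bonnet: total defect = 2*pi*chi = 0; visible defects sum to (-5/12)*pi


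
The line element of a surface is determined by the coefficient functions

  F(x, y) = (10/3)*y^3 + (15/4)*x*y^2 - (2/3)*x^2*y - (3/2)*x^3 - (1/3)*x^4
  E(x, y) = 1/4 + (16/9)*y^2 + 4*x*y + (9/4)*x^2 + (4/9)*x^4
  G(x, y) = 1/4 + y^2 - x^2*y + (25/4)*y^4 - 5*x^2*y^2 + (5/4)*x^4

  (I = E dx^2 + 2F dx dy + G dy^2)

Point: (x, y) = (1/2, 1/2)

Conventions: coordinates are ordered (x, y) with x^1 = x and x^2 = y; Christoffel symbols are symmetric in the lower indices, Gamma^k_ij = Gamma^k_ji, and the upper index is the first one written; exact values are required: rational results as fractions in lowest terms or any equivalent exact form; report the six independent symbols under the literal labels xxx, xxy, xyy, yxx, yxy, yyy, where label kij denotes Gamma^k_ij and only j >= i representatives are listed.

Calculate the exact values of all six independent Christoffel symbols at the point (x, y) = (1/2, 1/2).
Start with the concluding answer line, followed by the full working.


Answer: Gamma_xxx = 25046/7937, Gamma_xxy = 12326/7937, Gamma_xyy = 16176/7937, Gamma_yxx = -598360/71433, Gamma_yxy = -22180/7937, Gamma_yyy = 1530/7937

E = 329/144, F = 19/32, G = 17/32 at the point
E_x = 161/36, E_y = 34/9, F_x = -11/16, F_y = 101/24, G_x = -9/8, G_y = 21/8
EG - F^2 = 7937/9216;  g^inv = (9216/7937) * [[17/32, -19/32], [-19/32, 329/144]]
first-kind symbols [ij,l] = (1/2)(d_i g_jl + d_j g_il - d_l g_ij): [xx,x] = E_x/2 = 161/72, [xx,y] = F_x - E_y/2 = -371/144, [xy,x] = E_y/2 = 17/9, [xy,y] = G_x/2 = -9/16, [yy,x] = F_y - G_x/2 = 229/48, [yy,y] = G_y/2 = 21/16
Gamma^x_ij = (G*[ij,x] - F*[ij,y])/(EG - F^2), Gamma^y_ij = (E*[ij,y] - F*[ij,x])/(EG - F^2)


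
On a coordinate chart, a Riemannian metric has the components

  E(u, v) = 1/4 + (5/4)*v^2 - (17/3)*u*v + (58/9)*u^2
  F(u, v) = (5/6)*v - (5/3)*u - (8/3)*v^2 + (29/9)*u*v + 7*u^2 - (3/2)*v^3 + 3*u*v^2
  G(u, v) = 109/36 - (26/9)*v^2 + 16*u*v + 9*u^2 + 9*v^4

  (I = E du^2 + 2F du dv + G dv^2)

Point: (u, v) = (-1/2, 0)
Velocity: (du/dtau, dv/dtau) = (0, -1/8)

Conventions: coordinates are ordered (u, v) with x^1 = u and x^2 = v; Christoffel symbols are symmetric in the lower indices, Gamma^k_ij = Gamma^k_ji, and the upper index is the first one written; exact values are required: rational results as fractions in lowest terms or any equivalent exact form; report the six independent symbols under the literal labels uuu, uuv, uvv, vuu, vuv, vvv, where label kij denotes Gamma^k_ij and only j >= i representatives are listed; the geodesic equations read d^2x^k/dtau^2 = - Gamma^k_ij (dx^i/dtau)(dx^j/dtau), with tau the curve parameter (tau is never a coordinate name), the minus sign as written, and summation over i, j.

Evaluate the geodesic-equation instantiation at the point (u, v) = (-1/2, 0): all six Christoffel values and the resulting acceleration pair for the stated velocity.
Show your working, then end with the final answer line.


E = 67/36, F = 31/12, G = 95/18 at the point
E_u = -58/9, E_v = 17/6, F_u = -26/3, F_v = -7/9, G_u = -9, G_v = -8
EG - F^2 = 4081/1296;  g^inv = (1296/4081) * [[95/18, -31/12], [-31/12, 67/36]]
first-kind symbols [ij,l] = (1/2)(d_i g_jl + d_j g_il - d_l g_ij): [uu,u] = E_u/2 = -29/9, [uu,v] = F_u - E_v/2 = -121/12, [uv,u] = E_v/2 = 17/12, [uv,v] = G_u/2 = -9/2, [vv,u] = F_v - G_u/2 = 67/18, [vv,v] = G_v/2 = -4
Gamma^u_ij = (G*[ij,u] - F*[ij,v])/(EG - F^2), Gamma^v_ij = (E*[ij,v] - F*[ij,u])/(EG - F^2)
Gamma_uuu = 11719/4081, Gamma_uuv = 24756/4081, Gamma_uvv = 3532/371, Gamma_vuu = -13533/4081, Gamma_vuv = -15597/4081, Gamma_vvv = -2010/371
d^2u/dtau^2 = -(Gamma_uuu*(0)^2 + 2*Gamma_uuv*(0)*(-1/8) + Gamma_uvv*(-1/8)^2) = -883/5936
d^2v/dtau^2 = -(Gamma_vuu*(0)^2 + 2*Gamma_vuv*(0)*(-1/8) + Gamma_vvv*(-1/8)^2) = 1005/11872

Answer: Gamma_uuu = 11719/4081, Gamma_uuv = 24756/4081, Gamma_uvv = 3532/371, Gamma_vuu = -13533/4081, Gamma_vuv = -15597/4081, Gamma_vvv = -2010/371; accelerations (d^2u/dtau^2, d^2v/dtau^2) = (-883/5936, 1005/11872)


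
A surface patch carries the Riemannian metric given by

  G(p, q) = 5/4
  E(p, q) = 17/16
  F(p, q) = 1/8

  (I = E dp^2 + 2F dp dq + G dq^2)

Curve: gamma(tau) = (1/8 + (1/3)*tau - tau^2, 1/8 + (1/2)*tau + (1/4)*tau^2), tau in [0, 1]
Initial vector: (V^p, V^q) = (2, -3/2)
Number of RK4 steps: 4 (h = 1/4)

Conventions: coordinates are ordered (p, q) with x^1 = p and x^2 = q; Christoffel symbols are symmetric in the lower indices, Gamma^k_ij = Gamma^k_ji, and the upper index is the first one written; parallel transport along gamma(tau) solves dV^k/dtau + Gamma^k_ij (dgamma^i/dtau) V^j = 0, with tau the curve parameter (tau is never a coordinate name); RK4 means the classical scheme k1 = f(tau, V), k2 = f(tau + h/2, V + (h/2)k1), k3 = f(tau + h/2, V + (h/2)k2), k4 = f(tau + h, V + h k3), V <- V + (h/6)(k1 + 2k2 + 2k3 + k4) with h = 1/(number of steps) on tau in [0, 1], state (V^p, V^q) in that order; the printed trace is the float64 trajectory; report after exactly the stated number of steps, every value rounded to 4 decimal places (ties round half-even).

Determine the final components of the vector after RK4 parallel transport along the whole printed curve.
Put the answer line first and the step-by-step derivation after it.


Answer: V^p = 2.0000, V^q = -1.5000

gamma'(tau) = (1/3 - 2*tau, 1/2 + (1/2)*tau); f(tau, V)^k = -Gamma^k_ij(gamma(tau)) gamma'^i(tau) V^j; h = 1/4; intermediate values shown to 6 dp
curve data and Christoffel symbols at the stage parameters:
  tau = 0.000000: gamma = (0.125000, 0.125000), gamma' = (0.333333, 0.500000); Gamma_ppp = 0.000000, Gamma_ppq = 0.000000, Gamma_pqq = 0.000000, Gamma_qpp = 0.000000, Gamma_qpq = 0.000000, Gamma_qqq = 0.000000
  tau = 0.125000: gamma = (0.151042, 0.191406), gamma' = (0.083333, 0.562500); Gamma_ppp = 0.000000, Gamma_ppq = 0.000000, Gamma_pqq = 0.000000, Gamma_qpp = 0.000000, Gamma_qpq = 0.000000, Gamma_qqq = 0.000000
  tau = 0.250000: gamma = (0.145833, 0.265625), gamma' = (-0.166667, 0.625000); Gamma_ppp = 0.000000, Gamma_ppq = 0.000000, Gamma_pqq = 0.000000, Gamma_qpp = 0.000000, Gamma_qpq = 0.000000, Gamma_qqq = 0.000000
  tau = 0.375000: gamma = (0.109375, 0.347656), gamma' = (-0.416667, 0.687500); Gamma_ppp = 0.000000, Gamma_ppq = 0.000000, Gamma_pqq = 0.000000, Gamma_qpp = 0.000000, Gamma_qpq = 0.000000, Gamma_qqq = 0.000000
  tau = 0.500000: gamma = (0.041667, 0.437500), gamma' = (-0.666667, 0.750000); Gamma_ppp = 0.000000, Gamma_ppq = 0.000000, Gamma_pqq = 0.000000, Gamma_qpp = 0.000000, Gamma_qpq = 0.000000, Gamma_qqq = 0.000000
  tau = 0.625000: gamma = (-0.057292, 0.535156), gamma' = (-0.916667, 0.812500); Gamma_ppp = 0.000000, Gamma_ppq = 0.000000, Gamma_pqq = 0.000000, Gamma_qpp = 0.000000, Gamma_qpq = 0.000000, Gamma_qqq = 0.000000
  tau = 0.750000: gamma = (-0.187500, 0.640625), gamma' = (-1.166667, 0.875000); Gamma_ppp = 0.000000, Gamma_ppq = 0.000000, Gamma_pqq = 0.000000, Gamma_qpp = 0.000000, Gamma_qpq = 0.000000, Gamma_qqq = 0.000000
  tau = 0.875000: gamma = (-0.348958, 0.753906), gamma' = (-1.416667, 0.937500); Gamma_ppp = 0.000000, Gamma_ppq = 0.000000, Gamma_pqq = 0.000000, Gamma_qpp = 0.000000, Gamma_qpq = 0.000000, Gamma_qqq = 0.000000
  tau = 1.000000: gamma = (-0.541667, 0.875000), gamma' = (-1.666667, 1.000000); Gamma_ppp = 0.000000, Gamma_ppq = 0.000000, Gamma_pqq = 0.000000, Gamma_qpp = 0.000000, Gamma_qpq = 0.000000, Gamma_qqq = 0.000000
step 0: V^p = 2.0000, V^q = -1.5000
step 1: k1 = (0.000000, 0.000000), k2 = (0.000000, 0.000000), k3 = (0.000000, 0.000000), k4 = (0.000000, 0.000000); V <- V + (h/6)(k1 + 2k2 + 2k3 + k4): V^p = 2.0000, V^q = -1.5000
step 2: k1 = (0.000000, 0.000000), k2 = (0.000000, 0.000000), k3 = (0.000000, 0.000000), k4 = (0.000000, 0.000000); V <- V + (h/6)(k1 + 2k2 + 2k3 + k4): V^p = 2.0000, V^q = -1.5000
step 3: k1 = (0.000000, 0.000000), k2 = (0.000000, 0.000000), k3 = (0.000000, 0.000000), k4 = (0.000000, 0.000000); V <- V + (h/6)(k1 + 2k2 + 2k3 + k4): V^p = 2.0000, V^q = -1.5000
step 4: k1 = (0.000000, 0.000000), k2 = (0.000000, 0.000000), k3 = (0.000000, 0.000000), k4 = (0.000000, 0.000000); V <- V + (h/6)(k1 + 2k2 + 2k3 + k4): V^p = 2.0000, V^q = -1.5000


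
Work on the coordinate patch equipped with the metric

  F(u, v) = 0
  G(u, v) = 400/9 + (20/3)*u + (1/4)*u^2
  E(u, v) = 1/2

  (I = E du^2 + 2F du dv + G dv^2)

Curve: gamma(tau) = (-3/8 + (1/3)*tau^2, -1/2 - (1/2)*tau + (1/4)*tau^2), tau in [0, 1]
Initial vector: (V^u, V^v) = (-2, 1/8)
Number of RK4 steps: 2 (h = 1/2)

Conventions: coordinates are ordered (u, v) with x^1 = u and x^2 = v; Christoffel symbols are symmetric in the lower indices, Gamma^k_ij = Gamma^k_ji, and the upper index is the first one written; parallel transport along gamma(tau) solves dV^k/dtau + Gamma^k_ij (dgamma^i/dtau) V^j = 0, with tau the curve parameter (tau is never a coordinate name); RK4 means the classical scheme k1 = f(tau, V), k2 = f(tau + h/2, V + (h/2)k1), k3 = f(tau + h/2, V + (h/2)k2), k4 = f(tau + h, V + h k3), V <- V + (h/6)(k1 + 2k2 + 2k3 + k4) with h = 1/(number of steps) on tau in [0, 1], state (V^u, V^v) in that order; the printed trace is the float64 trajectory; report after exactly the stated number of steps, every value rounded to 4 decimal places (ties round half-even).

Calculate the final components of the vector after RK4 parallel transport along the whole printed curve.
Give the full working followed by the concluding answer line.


gamma'(tau) = ((2/3)*tau, -1/2 + (1/2)*tau); f(tau, V)^k = -Gamma^k_ij(gamma(tau)) gamma'^i(tau) V^j; h = 1/2; intermediate values shown to 6 dp
curve data and Christoffel symbols at the stage parameters:
  tau = 0.000000: gamma = (-0.375000, -0.500000), gamma' = (0.000000, -0.500000); Gamma_uuu = 0.000000, Gamma_uuv = 0.000000, Gamma_uvv = -6.479167, Gamma_vuu = 0.000000, Gamma_vuv = 0.077170, Gamma_vvv = 0.000000
  tau = 0.250000: gamma = (-0.354167, -0.609375), gamma' = (0.166667, -0.375000); Gamma_uuu = 0.000000, Gamma_uuv = 0.000000, Gamma_uvv = -6.489583, Gamma_vuu = 0.000000, Gamma_vuv = 0.077047, Gamma_vvv = 0.000000
  tau = 0.500000: gamma = (-0.291667, -0.687500), gamma' = (0.333333, -0.250000); Gamma_uuu = 0.000000, Gamma_uuv = 0.000000, Gamma_uvv = -6.520833, Gamma_vuu = 0.000000, Gamma_vuv = 0.076677, Gamma_vvv = 0.000000
  tau = 0.750000: gamma = (-0.187500, -0.734375), gamma' = (0.500000, -0.125000); Gamma_uuu = 0.000000, Gamma_uuv = 0.000000, Gamma_uvv = -6.572917, Gamma_vuu = 0.000000, Gamma_vuv = 0.076070, Gamma_vvv = 0.000000
  tau = 1.000000: gamma = (-0.041667, -0.750000), gamma' = (0.666667, 0.000000); Gamma_uuu = 0.000000, Gamma_uuv = 0.000000, Gamma_uvv = -6.645833, Gamma_vuu = 0.000000, Gamma_vuv = 0.075235, Gamma_vvv = 0.000000
step 0: V^u = -2.0000, V^v = 0.1250
step 1: k1 = (-0.404948, -0.077170), k2 = (-0.257249, -0.062067), k3 = (-0.266438, -0.061049), k4 = (-0.154015, -0.043307); V <- V + (h/6)(k1 + 2k2 + 2k3 + k4): V^u = -2.1339, V^v = 0.0944
step 2: k1 = (-0.153958, -0.043319), k2 = (-0.068696, -0.023836), k3 = (-0.072698, -0.023819), k4 = (0.000000, -0.004140); V <- V + (h/6)(k1 + 2k2 + 2k3 + k4): V^u = -2.1703, V^v = 0.0825

Answer: V^u = -2.1703, V^v = 0.0825


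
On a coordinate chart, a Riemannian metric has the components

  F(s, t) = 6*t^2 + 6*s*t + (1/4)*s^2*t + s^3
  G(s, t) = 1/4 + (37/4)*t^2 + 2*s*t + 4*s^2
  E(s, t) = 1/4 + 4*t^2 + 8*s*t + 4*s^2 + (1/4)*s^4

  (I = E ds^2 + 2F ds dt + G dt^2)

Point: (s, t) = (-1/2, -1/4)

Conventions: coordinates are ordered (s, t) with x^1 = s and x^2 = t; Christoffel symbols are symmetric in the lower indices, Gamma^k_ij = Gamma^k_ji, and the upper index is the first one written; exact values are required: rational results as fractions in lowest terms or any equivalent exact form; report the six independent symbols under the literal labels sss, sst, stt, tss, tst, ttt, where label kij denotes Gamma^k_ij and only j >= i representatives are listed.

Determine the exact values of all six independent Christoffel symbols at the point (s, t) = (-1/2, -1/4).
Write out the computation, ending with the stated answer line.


E = 161/64, F = 63/64, G = 133/64 at the point
E_s = -49/8, E_t = -6, F_s = -11/16, F_t = -95/16, G_s = -9/2, G_t = -45/8
EG - F^2 = 4361/1024;  g^inv = (1024/4361) * [[133/64, -63/64], [-63/64, 161/64]]
first-kind symbols [ij,l] = (1/2)(d_i g_jl + d_j g_il - d_l g_ij): [ss,s] = E_s/2 = -49/16, [ss,t] = F_s - E_t/2 = 37/16, [st,s] = E_t/2 = -3, [st,t] = G_s/2 = -9/4, [tt,s] = F_t - G_s/2 = -59/16, [tt,t] = G_t/2 = -45/16
Gamma^s_ij = (G*[ij,s] - F*[ij,t])/(EG - F^2), Gamma^t_ij = (E*[ij,t] - F*[ij,s])/(EG - F^2)

Answer: Gamma_sss = -1264/623, Gamma_sst = -84/89, Gamma_stt = -716/623, Gamma_tss = 1292/623, Gamma_tst = -396/623, Gamma_ttt = -72/89


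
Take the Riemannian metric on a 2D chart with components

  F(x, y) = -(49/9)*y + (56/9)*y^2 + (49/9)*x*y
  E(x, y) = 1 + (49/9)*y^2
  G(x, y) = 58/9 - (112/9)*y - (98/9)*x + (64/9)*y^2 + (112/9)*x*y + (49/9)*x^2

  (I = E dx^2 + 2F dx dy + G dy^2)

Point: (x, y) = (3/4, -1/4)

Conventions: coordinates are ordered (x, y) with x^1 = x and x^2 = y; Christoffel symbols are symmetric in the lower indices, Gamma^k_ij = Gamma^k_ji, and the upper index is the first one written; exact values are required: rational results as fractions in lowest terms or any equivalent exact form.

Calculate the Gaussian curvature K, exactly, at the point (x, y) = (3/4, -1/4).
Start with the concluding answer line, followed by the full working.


Answer: K = -28224/43681

E = 193/144, F = 35/48, G = 41/16, EG - F^2 = 209/72 at the point
E_x = 0, E_y = -49/18, F_x = -49/36, F_y = -161/36, G_x = -35/6, G_y = -20/3
E_yy = 98/9, F_xy = 49/9, G_xx = 98/9
Compute both Brioschi determinants and normalise by (EG - F^2)^2.
M1 = [[-E_yy/2 + F_xy - G_xx/2, E_x/2, F_x - E_y/2], [F_y - G_x/2, E, F], [G_y/2, F, G]] = [[-49/9, 0, 0], [-14/9, 193/144, 35/48], [-10/3, 35/48, 41/16]]; det M1 = -10241/648
M2 = [[0, E_y/2, G_x/2], [E_y/2, E, F], [G_x/2, F, G]] = [[0, -49/36, -35/12], [-49/36, 193/144, 35/48], [-35/12, 35/48, 41/16]]; det M2 = -6713/648
det M1 - det M2 = -49/9; K = -49/9 / (209/72)^2 = -28224/43681


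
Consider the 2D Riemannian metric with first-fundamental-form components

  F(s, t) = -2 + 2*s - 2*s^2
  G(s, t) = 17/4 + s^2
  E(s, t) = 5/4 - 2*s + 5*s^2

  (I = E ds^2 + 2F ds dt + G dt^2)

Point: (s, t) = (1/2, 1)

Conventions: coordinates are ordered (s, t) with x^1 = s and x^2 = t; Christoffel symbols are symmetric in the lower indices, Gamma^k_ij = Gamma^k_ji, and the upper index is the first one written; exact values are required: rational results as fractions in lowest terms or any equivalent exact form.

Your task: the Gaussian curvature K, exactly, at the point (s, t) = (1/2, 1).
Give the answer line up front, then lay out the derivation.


Answer: K = -1/27

E = 3/2, F = -3/2, G = 9/2, EG - F^2 = 9/2 at the point
E_s = 3, E_t = 0, F_s = 0, F_t = 0, G_s = 1, G_t = 0
E_tt = 0, F_st = 0, G_ss = 2
The intrinsic route: Brioschi's K = (det M1 - det M2)/(EG - F^2)^2.
M1 = [[-E_tt/2 + F_st - G_ss/2, E_s/2, F_s - E_t/2], [F_t - G_s/2, E, F], [G_t/2, F, G]] = [[-1, 3/2, 0], [-1/2, 3/2, -3/2], [0, -3/2, 9/2]]; det M1 = -9/8
M2 = [[0, E_t/2, G_s/2], [E_t/2, E, F], [G_s/2, F, G]] = [[0, 0, 1/2], [0, 3/2, -3/2], [1/2, -3/2, 9/2]]; det M2 = -3/8
det M1 - det M2 = -3/4; K = -3/4 / (9/2)^2 = -1/27


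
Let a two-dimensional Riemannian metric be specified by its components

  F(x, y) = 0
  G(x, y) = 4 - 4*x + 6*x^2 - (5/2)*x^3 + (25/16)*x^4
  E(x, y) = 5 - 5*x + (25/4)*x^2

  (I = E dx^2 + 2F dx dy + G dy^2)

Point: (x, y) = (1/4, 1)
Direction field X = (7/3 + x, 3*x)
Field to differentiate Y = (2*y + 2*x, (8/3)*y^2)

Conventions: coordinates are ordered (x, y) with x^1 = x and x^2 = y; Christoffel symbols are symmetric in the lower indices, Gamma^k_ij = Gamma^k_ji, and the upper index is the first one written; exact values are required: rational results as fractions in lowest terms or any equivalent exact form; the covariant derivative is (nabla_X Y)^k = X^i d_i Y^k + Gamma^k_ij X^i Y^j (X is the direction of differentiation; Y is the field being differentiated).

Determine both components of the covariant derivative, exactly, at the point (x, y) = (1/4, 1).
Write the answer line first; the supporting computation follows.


Answer: (nabla_X Y)^x = 17603/3180, (nabla_X Y)^y = 773/351

E = 265/64, F = 0, G = 13689/4096 at the point
E_x = -15/8, E_y = 0, F_x = 0, F_y = 0, G_x = -351/256, G_y = 0
EG - F^2 = 3627585/262144;  g^inv = (262144/3627585) * [[13689/4096, 0], [0, 265/64]]
first-kind symbols [ij,l] = (1/2)(d_i g_jl + d_j g_il - d_l g_ij): [xx,x] = E_x/2 = -15/16, [xx,y] = F_x - E_y/2 = 0, [xy,x] = E_y/2 = 0, [xy,y] = G_x/2 = -351/512, [yy,x] = F_y - G_x/2 = 351/512, [yy,y] = G_y/2 = 0
Gamma^x_ij = (G*[ij,x] - F*[ij,y])/(EG - F^2), Gamma^y_ij = (E*[ij,y] - F*[ij,x])/(EG - F^2)
Gamma_xxx = -12/53, Gamma_xxy = 0, Gamma_xyy = 351/2120, Gamma_yxx = 0, Gamma_yxy = -8/39, Gamma_yyy = 0
X = (31/12, 3/4), Y = (5/2, 8/3) at the point
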